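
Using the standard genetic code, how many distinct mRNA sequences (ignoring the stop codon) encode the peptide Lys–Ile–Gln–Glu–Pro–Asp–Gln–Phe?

Lys: 2 codons.
Ile: 3 codons.
Gln: 2 codons.
Glu: 2 codons.
Pro: 4 codons.
Asp: 2 codons.
Gln: 2 codons.
Phe: 2 codons.
2 × 3 × 2 × 2 × 4 × 2 × 2 × 2 = 768.

768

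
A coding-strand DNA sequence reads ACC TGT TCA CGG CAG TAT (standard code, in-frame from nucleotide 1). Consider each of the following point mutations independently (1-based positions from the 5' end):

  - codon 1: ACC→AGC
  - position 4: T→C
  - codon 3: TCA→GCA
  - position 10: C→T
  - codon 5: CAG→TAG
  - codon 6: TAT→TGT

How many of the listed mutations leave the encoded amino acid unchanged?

0

Codon 1: ACC (Thr) → AGC (Ser) — missense.
Codon 2: TGT (Cys) → CGT (Arg) — missense.
Codon 3: TCA (Ser) → GCA (Ala) — missense.
Codon 4: CGG (Arg) → TGG (Trp) — missense.
Codon 5: CAG (Gln) → TAG (Stop) — nonsense.
Codon 6: TAT (Tyr) → TGT (Cys) — missense.
Synonymous: 0 of 6.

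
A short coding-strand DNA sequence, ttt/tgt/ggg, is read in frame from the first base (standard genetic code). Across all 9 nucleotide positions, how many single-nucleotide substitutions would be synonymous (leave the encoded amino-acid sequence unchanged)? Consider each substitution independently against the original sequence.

5

Codon 1 (TTT, Phe): 1 synonymous substitution.
Codon 2 (TGT, Cys): 1 synonymous substitution.
Codon 3 (GGG, Gly): 3 synonymous substitutions.
Total: 1 + 1 + 3 = 5.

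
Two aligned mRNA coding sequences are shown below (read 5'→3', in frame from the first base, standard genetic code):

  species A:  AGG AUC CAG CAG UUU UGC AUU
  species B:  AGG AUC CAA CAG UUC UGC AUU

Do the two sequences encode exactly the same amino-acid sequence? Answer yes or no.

yes

Codon 1: AGG Arg / AGG Arg — identical.
Codon 2: AUC Ile / AUC Ile — identical.
Codon 3: CAG Gln / CAA Gln — synonymous.
Codon 4: CAG Gln / CAG Gln — identical.
Codon 5: UUU Phe / UUC Phe — synonymous.
Codon 6: UGC Cys / UGC Cys — identical.
Codon 7: AUU Ile / AUU Ile — identical.
Nonsynonymous differences: 0 → same protein.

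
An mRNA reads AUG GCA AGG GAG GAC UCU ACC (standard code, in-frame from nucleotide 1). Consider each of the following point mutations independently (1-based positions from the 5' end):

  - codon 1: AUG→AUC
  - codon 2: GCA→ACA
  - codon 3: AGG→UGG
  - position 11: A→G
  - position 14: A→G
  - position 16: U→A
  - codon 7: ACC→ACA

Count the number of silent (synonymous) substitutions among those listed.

Codon 1: AUG (Met) → AUC (Ile) — missense.
Codon 2: GCA (Ala) → ACA (Thr) — missense.
Codon 3: AGG (Arg) → UGG (Trp) — missense.
Codon 4: GAG (Glu) → GGG (Gly) — missense.
Codon 5: GAC (Asp) → GGC (Gly) — missense.
Codon 6: UCU (Ser) → ACU (Thr) — missense.
Codon 7: ACC (Thr) → ACA (Thr) — synonymous.
Synonymous: 1 of 7.

1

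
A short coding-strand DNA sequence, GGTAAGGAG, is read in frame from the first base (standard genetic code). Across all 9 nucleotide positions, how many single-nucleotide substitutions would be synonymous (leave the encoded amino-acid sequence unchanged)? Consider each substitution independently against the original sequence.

5

Codon 1 (GGT, Gly): 3 synonymous substitutions.
Codon 2 (AAG, Lys): 1 synonymous substitution.
Codon 3 (GAG, Glu): 1 synonymous substitution.
Total: 3 + 1 + 1 = 5.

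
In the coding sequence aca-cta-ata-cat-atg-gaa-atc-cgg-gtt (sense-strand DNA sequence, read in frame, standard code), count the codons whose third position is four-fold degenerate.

4

Codon 1 ACA (Thr): third position 4-fold.
Codon 2 CTA (Leu): third position 4-fold.
Codon 3 ATA (Ile): third position 3-fold.
Codon 4 CAT (His): third position 2-fold.
Codon 5 ATG (Met): third position 1-fold.
Codon 6 GAA (Glu): third position 2-fold.
Codon 7 ATC (Ile): third position 3-fold.
Codon 8 CGG (Arg): third position 4-fold.
Codon 9 GTT (Val): third position 4-fold.
Four-fold degenerate third positions: 4.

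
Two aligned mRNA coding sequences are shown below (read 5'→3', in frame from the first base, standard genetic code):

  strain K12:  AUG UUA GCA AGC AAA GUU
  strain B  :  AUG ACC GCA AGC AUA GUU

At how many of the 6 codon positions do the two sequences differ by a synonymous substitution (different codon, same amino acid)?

Codon 1: AUG Met / AUG Met — identical.
Codon 2: UUA Leu / ACC Thr — nonsynonymous.
Codon 3: GCA Ala / GCA Ala — identical.
Codon 4: AGC Ser / AGC Ser — identical.
Codon 5: AAA Lys / AUA Ile — nonsynonymous.
Codon 6: GUU Val / GUU Val — identical.
Synonymous differences: 0.

0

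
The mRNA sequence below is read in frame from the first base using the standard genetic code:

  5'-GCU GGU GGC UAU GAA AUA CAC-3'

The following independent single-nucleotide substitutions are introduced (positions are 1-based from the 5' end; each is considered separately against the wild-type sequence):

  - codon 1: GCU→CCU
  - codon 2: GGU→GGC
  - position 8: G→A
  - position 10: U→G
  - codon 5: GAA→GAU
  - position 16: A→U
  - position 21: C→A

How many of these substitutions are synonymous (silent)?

Codon 1: GCU (Ala) → CCU (Pro) — missense.
Codon 2: GGU (Gly) → GGC (Gly) — synonymous.
Codon 3: GGC (Gly) → GAC (Asp) — missense.
Codon 4: UAU (Tyr) → GAU (Asp) — missense.
Codon 5: GAA (Glu) → GAU (Asp) — missense.
Codon 6: AUA (Ile) → UUA (Leu) — missense.
Codon 7: CAC (His) → CAA (Gln) — missense.
Synonymous: 1 of 7.

1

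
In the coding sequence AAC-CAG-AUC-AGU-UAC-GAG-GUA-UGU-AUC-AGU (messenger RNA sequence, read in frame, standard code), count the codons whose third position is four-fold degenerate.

1

Codon 1 AAC (Asn): third position 2-fold.
Codon 2 CAG (Gln): third position 2-fold.
Codon 3 AUC (Ile): third position 3-fold.
Codon 4 AGU (Ser): third position 2-fold.
Codon 5 UAC (Tyr): third position 2-fold.
Codon 6 GAG (Glu): third position 2-fold.
Codon 7 GUA (Val): third position 4-fold.
Codon 8 UGU (Cys): third position 2-fold.
Codon 9 AUC (Ile): third position 3-fold.
Codon 10 AGU (Ser): third position 2-fold.
Four-fold degenerate third positions: 1.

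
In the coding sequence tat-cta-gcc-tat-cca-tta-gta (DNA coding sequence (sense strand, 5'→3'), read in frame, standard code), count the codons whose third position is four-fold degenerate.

Codon 1 TAT (Tyr): third position 2-fold.
Codon 2 CTA (Leu): third position 4-fold.
Codon 3 GCC (Ala): third position 4-fold.
Codon 4 TAT (Tyr): third position 2-fold.
Codon 5 CCA (Pro): third position 4-fold.
Codon 6 TTA (Leu): third position 2-fold.
Codon 7 GTA (Val): third position 4-fold.
Four-fold degenerate third positions: 4.

4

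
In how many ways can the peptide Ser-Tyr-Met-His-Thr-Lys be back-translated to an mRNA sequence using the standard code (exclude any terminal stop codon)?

Ser: 6 codons.
Tyr: 2 codons.
Met: 1 codon.
His: 2 codons.
Thr: 4 codons.
Lys: 2 codons.
6 × 2 × 1 × 2 × 4 × 2 = 192.

192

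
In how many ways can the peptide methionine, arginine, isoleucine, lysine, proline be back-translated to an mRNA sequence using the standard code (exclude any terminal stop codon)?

144

Met: 1 codon.
Arg: 6 codons.
Ile: 3 codons.
Lys: 2 codons.
Pro: 4 codons.
1 × 6 × 3 × 2 × 4 = 144.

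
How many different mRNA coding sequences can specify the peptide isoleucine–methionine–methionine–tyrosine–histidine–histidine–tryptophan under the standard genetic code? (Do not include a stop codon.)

24

Ile: 3 codons.
Met: 1 codon.
Met: 1 codon.
Tyr: 2 codons.
His: 2 codons.
His: 2 codons.
Trp: 1 codon.
3 × 1 × 1 × 2 × 2 × 2 × 1 = 24.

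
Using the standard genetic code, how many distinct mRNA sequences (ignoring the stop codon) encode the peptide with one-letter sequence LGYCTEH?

1536

Leu: 6 codons.
Gly: 4 codons.
Tyr: 2 codons.
Cys: 2 codons.
Thr: 4 codons.
Glu: 2 codons.
His: 2 codons.
6 × 4 × 2 × 2 × 4 × 2 × 2 = 1536.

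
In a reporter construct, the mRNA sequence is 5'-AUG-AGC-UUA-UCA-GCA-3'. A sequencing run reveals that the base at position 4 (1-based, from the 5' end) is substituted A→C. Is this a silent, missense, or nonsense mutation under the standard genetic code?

missense

Position 4 falls in codon 2: AGC → Ser.
After the substitution the codon is CGC → Arg.
Ser ≠ Arg, so this is a missense mutation.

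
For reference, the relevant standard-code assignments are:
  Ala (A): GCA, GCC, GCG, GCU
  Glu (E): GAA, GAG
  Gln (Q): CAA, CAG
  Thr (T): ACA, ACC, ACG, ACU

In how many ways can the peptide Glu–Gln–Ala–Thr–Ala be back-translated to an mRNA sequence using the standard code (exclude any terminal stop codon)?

Glu: 2 codons.
Gln: 2 codons.
Ala: 4 codons.
Thr: 4 codons.
Ala: 4 codons.
2 × 2 × 4 × 4 × 4 = 256.

256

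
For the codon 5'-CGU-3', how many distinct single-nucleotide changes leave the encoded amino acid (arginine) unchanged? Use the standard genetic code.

Position 1: none → 0 synonymous.
Position 2: none → 0 synonymous.
Position 3: CGC, CGA, CGG → 3 synonymous.
Total: 0 + 0 + 3 = 3.

3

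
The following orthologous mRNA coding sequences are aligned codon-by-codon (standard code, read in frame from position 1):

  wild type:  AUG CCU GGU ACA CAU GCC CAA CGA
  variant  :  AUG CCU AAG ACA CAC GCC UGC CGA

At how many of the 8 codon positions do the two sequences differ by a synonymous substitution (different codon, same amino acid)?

Codon 1: AUG Met / AUG Met — identical.
Codon 2: CCU Pro / CCU Pro — identical.
Codon 3: GGU Gly / AAG Lys — nonsynonymous.
Codon 4: ACA Thr / ACA Thr — identical.
Codon 5: CAU His / CAC His — synonymous.
Codon 6: GCC Ala / GCC Ala — identical.
Codon 7: CAA Gln / UGC Cys — nonsynonymous.
Codon 8: CGA Arg / CGA Arg — identical.
Synonymous differences: 1.

1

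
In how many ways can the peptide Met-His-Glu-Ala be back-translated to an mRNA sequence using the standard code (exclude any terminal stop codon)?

Met: 1 codon.
His: 2 codons.
Glu: 2 codons.
Ala: 4 codons.
1 × 2 × 2 × 4 = 16.

16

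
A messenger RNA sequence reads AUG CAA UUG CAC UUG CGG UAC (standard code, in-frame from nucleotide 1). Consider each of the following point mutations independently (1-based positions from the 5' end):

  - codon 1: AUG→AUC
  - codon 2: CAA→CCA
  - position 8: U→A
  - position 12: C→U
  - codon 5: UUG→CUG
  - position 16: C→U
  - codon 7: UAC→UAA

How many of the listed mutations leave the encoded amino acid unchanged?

2

Codon 1: AUG (Met) → AUC (Ile) — missense.
Codon 2: CAA (Gln) → CCA (Pro) — missense.
Codon 3: UUG (Leu) → UAG (Stop) — nonsense.
Codon 4: CAC (His) → CAU (His) — synonymous.
Codon 5: UUG (Leu) → CUG (Leu) — synonymous.
Codon 6: CGG (Arg) → UGG (Trp) — missense.
Codon 7: UAC (Tyr) → UAA (Stop) — nonsense.
Synonymous: 2 of 7.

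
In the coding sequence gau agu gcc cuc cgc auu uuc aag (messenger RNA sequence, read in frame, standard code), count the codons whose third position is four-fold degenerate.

Codon 1 GAU (Asp): third position 2-fold.
Codon 2 AGU (Ser): third position 2-fold.
Codon 3 GCC (Ala): third position 4-fold.
Codon 4 CUC (Leu): third position 4-fold.
Codon 5 CGC (Arg): third position 4-fold.
Codon 6 AUU (Ile): third position 3-fold.
Codon 7 UUC (Phe): third position 2-fold.
Codon 8 AAG (Lys): third position 2-fold.
Four-fold degenerate third positions: 3.

3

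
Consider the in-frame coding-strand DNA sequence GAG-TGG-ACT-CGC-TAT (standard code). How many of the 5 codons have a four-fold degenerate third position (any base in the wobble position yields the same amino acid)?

2

Codon 1 GAG (Glu): third position 2-fold.
Codon 2 TGG (Trp): third position 1-fold.
Codon 3 ACT (Thr): third position 4-fold.
Codon 4 CGC (Arg): third position 4-fold.
Codon 5 TAT (Tyr): third position 2-fold.
Four-fold degenerate third positions: 2.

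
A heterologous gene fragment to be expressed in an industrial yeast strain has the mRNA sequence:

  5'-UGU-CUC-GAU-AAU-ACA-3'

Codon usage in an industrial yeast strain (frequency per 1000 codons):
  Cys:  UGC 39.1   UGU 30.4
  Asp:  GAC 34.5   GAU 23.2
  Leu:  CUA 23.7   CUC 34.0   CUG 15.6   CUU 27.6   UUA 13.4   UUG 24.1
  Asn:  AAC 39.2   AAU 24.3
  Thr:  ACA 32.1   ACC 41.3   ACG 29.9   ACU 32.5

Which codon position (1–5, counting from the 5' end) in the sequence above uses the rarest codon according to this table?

3

Codon 1 UGU (Cys): 30.4 per 1000.
Codon 2 CUC (Leu): 34.0 per 1000.
Codon 3 GAU (Asp): 23.2 per 1000.
Codon 4 AAU (Asn): 24.3 per 1000.
Codon 5 ACA (Thr): 32.1 per 1000.
Lowest frequency is 23.2 at codon 3.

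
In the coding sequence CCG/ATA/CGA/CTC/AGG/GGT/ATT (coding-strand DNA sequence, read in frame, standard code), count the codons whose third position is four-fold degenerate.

Codon 1 CCG (Pro): third position 4-fold.
Codon 2 ATA (Ile): third position 3-fold.
Codon 3 CGA (Arg): third position 4-fold.
Codon 4 CTC (Leu): third position 4-fold.
Codon 5 AGG (Arg): third position 2-fold.
Codon 6 GGT (Gly): third position 4-fold.
Codon 7 ATT (Ile): third position 3-fold.
Four-fold degenerate third positions: 4.

4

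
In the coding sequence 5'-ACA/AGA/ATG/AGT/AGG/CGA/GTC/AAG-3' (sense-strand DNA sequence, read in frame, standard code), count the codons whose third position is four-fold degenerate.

Codon 1 ACA (Thr): third position 4-fold.
Codon 2 AGA (Arg): third position 2-fold.
Codon 3 ATG (Met): third position 1-fold.
Codon 4 AGT (Ser): third position 2-fold.
Codon 5 AGG (Arg): third position 2-fold.
Codon 6 CGA (Arg): third position 4-fold.
Codon 7 GTC (Val): third position 4-fold.
Codon 8 AAG (Lys): third position 2-fold.
Four-fold degenerate third positions: 3.

3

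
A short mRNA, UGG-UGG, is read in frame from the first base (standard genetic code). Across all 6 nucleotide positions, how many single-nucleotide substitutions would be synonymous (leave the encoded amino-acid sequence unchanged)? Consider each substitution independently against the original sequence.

0

Codon 1 (UGG, Trp): 0 synonymous substitutions.
Codon 2 (UGG, Trp): 0 synonymous substitutions.
Total: 0 + 0 = 0.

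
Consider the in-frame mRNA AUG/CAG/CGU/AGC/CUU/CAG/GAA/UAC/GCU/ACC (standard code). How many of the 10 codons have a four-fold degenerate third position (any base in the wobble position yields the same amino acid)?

Codon 1 AUG (Met): third position 1-fold.
Codon 2 CAG (Gln): third position 2-fold.
Codon 3 CGU (Arg): third position 4-fold.
Codon 4 AGC (Ser): third position 2-fold.
Codon 5 CUU (Leu): third position 4-fold.
Codon 6 CAG (Gln): third position 2-fold.
Codon 7 GAA (Glu): third position 2-fold.
Codon 8 UAC (Tyr): third position 2-fold.
Codon 9 GCU (Ala): third position 4-fold.
Codon 10 ACC (Thr): third position 4-fold.
Four-fold degenerate third positions: 4.

4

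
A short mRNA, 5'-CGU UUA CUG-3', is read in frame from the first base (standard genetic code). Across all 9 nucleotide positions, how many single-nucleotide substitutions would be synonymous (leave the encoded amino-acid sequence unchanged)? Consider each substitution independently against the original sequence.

9

Codon 1 (CGU, Arg): 3 synonymous substitutions.
Codon 2 (UUA, Leu): 2 synonymous substitutions.
Codon 3 (CUG, Leu): 4 synonymous substitutions.
Total: 3 + 2 + 4 = 9.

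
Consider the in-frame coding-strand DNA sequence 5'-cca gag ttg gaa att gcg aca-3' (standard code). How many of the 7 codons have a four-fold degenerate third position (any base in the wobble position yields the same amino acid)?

3

Codon 1 CCA (Pro): third position 4-fold.
Codon 2 GAG (Glu): third position 2-fold.
Codon 3 TTG (Leu): third position 2-fold.
Codon 4 GAA (Glu): third position 2-fold.
Codon 5 ATT (Ile): third position 3-fold.
Codon 6 GCG (Ala): third position 4-fold.
Codon 7 ACA (Thr): third position 4-fold.
Four-fold degenerate third positions: 3.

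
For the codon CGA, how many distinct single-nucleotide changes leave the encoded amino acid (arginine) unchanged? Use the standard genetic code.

Position 1: AGA → 1 synonymous.
Position 2: none → 0 synonymous.
Position 3: CGU, CGC, CGG → 3 synonymous.
Total: 1 + 0 + 3 = 4.

4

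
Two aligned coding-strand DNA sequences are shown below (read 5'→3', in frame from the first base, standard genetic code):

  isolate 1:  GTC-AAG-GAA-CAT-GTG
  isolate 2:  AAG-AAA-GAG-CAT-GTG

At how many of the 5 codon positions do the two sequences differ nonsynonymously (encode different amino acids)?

1

Codon 1: GTC Val / AAG Lys — nonsynonymous.
Codon 2: AAG Lys / AAA Lys — synonymous.
Codon 3: GAA Glu / GAG Glu — synonymous.
Codon 4: CAT His / CAT His — identical.
Codon 5: GTG Val / GTG Val — identical.
Nonsynonymous differences: 1.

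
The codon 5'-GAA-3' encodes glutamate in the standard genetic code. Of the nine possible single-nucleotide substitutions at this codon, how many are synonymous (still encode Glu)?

Position 1: none → 0 synonymous.
Position 2: none → 0 synonymous.
Position 3: GAG → 1 synonymous.
Total: 0 + 0 + 1 = 1.

1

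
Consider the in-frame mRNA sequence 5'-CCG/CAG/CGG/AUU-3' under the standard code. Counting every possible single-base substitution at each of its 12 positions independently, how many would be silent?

10

Codon 1 (CCG, Pro): 3 synonymous substitutions.
Codon 2 (CAG, Gln): 1 synonymous substitution.
Codon 3 (CGG, Arg): 4 synonymous substitutions.
Codon 4 (AUU, Ile): 2 synonymous substitutions.
Total: 3 + 1 + 4 + 2 = 10.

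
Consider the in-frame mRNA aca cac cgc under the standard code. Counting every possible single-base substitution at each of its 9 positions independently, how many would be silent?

Codon 1 (ACA, Thr): 3 synonymous substitutions.
Codon 2 (CAC, His): 1 synonymous substitution.
Codon 3 (CGC, Arg): 3 synonymous substitutions.
Total: 3 + 1 + 3 = 7.

7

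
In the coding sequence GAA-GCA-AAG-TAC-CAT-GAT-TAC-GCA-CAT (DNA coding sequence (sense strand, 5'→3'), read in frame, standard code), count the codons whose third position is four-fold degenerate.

2

Codon 1 GAA (Glu): third position 2-fold.
Codon 2 GCA (Ala): third position 4-fold.
Codon 3 AAG (Lys): third position 2-fold.
Codon 4 TAC (Tyr): third position 2-fold.
Codon 5 CAT (His): third position 2-fold.
Codon 6 GAT (Asp): third position 2-fold.
Codon 7 TAC (Tyr): third position 2-fold.
Codon 8 GCA (Ala): third position 4-fold.
Codon 9 CAT (His): third position 2-fold.
Four-fold degenerate third positions: 2.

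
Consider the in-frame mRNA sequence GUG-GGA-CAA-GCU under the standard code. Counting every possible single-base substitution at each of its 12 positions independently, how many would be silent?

Codon 1 (GUG, Val): 3 synonymous substitutions.
Codon 2 (GGA, Gly): 3 synonymous substitutions.
Codon 3 (CAA, Gln): 1 synonymous substitution.
Codon 4 (GCU, Ala): 3 synonymous substitutions.
Total: 3 + 3 + 1 + 3 = 10.

10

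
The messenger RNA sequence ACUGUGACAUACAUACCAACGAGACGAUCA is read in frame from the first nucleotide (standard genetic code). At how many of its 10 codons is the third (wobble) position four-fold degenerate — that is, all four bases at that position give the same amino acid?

Codon 1 ACU (Thr): third position 4-fold.
Codon 2 GUG (Val): third position 4-fold.
Codon 3 ACA (Thr): third position 4-fold.
Codon 4 UAC (Tyr): third position 2-fold.
Codon 5 AUA (Ile): third position 3-fold.
Codon 6 CCA (Pro): third position 4-fold.
Codon 7 ACG (Thr): third position 4-fold.
Codon 8 AGA (Arg): third position 2-fold.
Codon 9 CGA (Arg): third position 4-fold.
Codon 10 UCA (Ser): third position 4-fold.
Four-fold degenerate third positions: 7.

7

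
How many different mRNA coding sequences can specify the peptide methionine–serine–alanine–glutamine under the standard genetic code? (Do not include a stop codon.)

48

Met: 1 codon.
Ser: 6 codons.
Ala: 4 codons.
Gln: 2 codons.
1 × 6 × 4 × 2 = 48.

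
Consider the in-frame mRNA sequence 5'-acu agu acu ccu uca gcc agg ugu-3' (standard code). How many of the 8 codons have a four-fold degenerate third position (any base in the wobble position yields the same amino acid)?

5

Codon 1 ACU (Thr): third position 4-fold.
Codon 2 AGU (Ser): third position 2-fold.
Codon 3 ACU (Thr): third position 4-fold.
Codon 4 CCU (Pro): third position 4-fold.
Codon 5 UCA (Ser): third position 4-fold.
Codon 6 GCC (Ala): third position 4-fold.
Codon 7 AGG (Arg): third position 2-fold.
Codon 8 UGU (Cys): third position 2-fold.
Four-fold degenerate third positions: 5.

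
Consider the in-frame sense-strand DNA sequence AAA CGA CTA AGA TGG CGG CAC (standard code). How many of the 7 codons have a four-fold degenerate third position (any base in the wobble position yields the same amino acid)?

Codon 1 AAA (Lys): third position 2-fold.
Codon 2 CGA (Arg): third position 4-fold.
Codon 3 CTA (Leu): third position 4-fold.
Codon 4 AGA (Arg): third position 2-fold.
Codon 5 TGG (Trp): third position 1-fold.
Codon 6 CGG (Arg): third position 4-fold.
Codon 7 CAC (His): third position 2-fold.
Four-fold degenerate third positions: 3.

3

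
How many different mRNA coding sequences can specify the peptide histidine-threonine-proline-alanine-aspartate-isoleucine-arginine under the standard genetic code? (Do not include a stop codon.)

His: 2 codons.
Thr: 4 codons.
Pro: 4 codons.
Ala: 4 codons.
Asp: 2 codons.
Ile: 3 codons.
Arg: 6 codons.
2 × 4 × 4 × 4 × 2 × 3 × 6 = 4608.

4608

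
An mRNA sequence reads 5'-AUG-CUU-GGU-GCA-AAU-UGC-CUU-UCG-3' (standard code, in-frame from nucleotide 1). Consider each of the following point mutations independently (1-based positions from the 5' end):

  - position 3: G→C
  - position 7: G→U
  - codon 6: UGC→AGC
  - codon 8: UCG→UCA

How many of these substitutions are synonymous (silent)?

1

Codon 1: AUG (Met) → AUC (Ile) — missense.
Codon 3: GGU (Gly) → UGU (Cys) — missense.
Codon 6: UGC (Cys) → AGC (Ser) — missense.
Codon 8: UCG (Ser) → UCA (Ser) — synonymous.
Synonymous: 1 of 4.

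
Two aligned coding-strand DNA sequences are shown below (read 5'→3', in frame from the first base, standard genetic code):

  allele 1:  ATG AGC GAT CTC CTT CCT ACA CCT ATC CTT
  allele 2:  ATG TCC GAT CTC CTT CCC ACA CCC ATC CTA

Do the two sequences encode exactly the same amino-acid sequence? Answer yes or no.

yes

Codon 1: ATG Met / ATG Met — identical.
Codon 2: AGC Ser / TCC Ser — synonymous.
Codon 3: GAT Asp / GAT Asp — identical.
Codon 4: CTC Leu / CTC Leu — identical.
Codon 5: CTT Leu / CTT Leu — identical.
Codon 6: CCT Pro / CCC Pro — synonymous.
Codon 7: ACA Thr / ACA Thr — identical.
Codon 8: CCT Pro / CCC Pro — synonymous.
Codon 9: ATC Ile / ATC Ile — identical.
Codon 10: CTT Leu / CTA Leu — synonymous.
Nonsynonymous differences: 0 → same protein.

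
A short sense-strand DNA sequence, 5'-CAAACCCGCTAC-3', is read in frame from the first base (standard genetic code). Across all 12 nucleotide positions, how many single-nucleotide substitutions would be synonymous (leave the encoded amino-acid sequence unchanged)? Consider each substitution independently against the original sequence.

8

Codon 1 (CAA, Gln): 1 synonymous substitution.
Codon 2 (ACC, Thr): 3 synonymous substitutions.
Codon 3 (CGC, Arg): 3 synonymous substitutions.
Codon 4 (TAC, Tyr): 1 synonymous substitution.
Total: 1 + 3 + 3 + 1 = 8.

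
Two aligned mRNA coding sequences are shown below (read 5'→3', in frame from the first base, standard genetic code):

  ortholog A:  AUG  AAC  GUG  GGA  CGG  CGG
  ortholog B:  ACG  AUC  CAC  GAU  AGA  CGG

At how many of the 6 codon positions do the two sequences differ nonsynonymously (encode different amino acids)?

Codon 1: AUG Met / ACG Thr — nonsynonymous.
Codon 2: AAC Asn / AUC Ile — nonsynonymous.
Codon 3: GUG Val / CAC His — nonsynonymous.
Codon 4: GGA Gly / GAU Asp — nonsynonymous.
Codon 5: CGG Arg / AGA Arg — synonymous.
Codon 6: CGG Arg / CGG Arg — identical.
Nonsynonymous differences: 4.

4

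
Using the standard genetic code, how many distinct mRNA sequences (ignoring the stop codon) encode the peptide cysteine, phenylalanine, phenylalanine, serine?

48

Cys: 2 codons.
Phe: 2 codons.
Phe: 2 codons.
Ser: 6 codons.
2 × 2 × 2 × 6 = 48.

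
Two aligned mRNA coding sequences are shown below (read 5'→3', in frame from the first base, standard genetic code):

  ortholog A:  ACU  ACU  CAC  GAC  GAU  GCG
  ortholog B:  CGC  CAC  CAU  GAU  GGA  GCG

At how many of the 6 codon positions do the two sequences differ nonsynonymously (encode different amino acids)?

3

Codon 1: ACU Thr / CGC Arg — nonsynonymous.
Codon 2: ACU Thr / CAC His — nonsynonymous.
Codon 3: CAC His / CAU His — synonymous.
Codon 4: GAC Asp / GAU Asp — synonymous.
Codon 5: GAU Asp / GGA Gly — nonsynonymous.
Codon 6: GCG Ala / GCG Ala — identical.
Nonsynonymous differences: 3.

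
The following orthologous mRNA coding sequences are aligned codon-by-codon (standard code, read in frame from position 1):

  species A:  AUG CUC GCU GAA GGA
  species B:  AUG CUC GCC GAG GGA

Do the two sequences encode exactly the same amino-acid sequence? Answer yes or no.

yes

Codon 1: AUG Met / AUG Met — identical.
Codon 2: CUC Leu / CUC Leu — identical.
Codon 3: GCU Ala / GCC Ala — synonymous.
Codon 4: GAA Glu / GAG Glu — synonymous.
Codon 5: GGA Gly / GGA Gly — identical.
Nonsynonymous differences: 0 → same protein.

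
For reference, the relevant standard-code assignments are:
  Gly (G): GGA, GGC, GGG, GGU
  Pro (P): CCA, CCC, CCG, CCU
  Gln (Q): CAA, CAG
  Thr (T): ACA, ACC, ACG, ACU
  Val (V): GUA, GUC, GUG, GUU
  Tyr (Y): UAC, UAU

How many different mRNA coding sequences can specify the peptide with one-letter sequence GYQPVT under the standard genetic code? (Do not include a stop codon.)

1024

Gly: 4 codons.
Tyr: 2 codons.
Gln: 2 codons.
Pro: 4 codons.
Val: 4 codons.
Thr: 4 codons.
4 × 2 × 2 × 4 × 4 × 4 = 1024.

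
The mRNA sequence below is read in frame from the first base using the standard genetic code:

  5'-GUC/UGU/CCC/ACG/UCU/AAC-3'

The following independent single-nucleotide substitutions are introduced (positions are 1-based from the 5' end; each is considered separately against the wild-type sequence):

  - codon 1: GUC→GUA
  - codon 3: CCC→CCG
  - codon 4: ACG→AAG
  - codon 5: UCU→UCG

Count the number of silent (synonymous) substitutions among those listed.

3

Codon 1: GUC (Val) → GUA (Val) — synonymous.
Codon 3: CCC (Pro) → CCG (Pro) — synonymous.
Codon 4: ACG (Thr) → AAG (Lys) — missense.
Codon 5: UCU (Ser) → UCG (Ser) — synonymous.
Synonymous: 3 of 4.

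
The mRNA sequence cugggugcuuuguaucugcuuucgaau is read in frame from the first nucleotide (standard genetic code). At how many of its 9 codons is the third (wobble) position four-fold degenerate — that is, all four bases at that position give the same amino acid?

Codon 1 CUG (Leu): third position 4-fold.
Codon 2 GGU (Gly): third position 4-fold.
Codon 3 GCU (Ala): third position 4-fold.
Codon 4 UUG (Leu): third position 2-fold.
Codon 5 UAU (Tyr): third position 2-fold.
Codon 6 CUG (Leu): third position 4-fold.
Codon 7 CUU (Leu): third position 4-fold.
Codon 8 UCG (Ser): third position 4-fold.
Codon 9 AAU (Asn): third position 2-fold.
Four-fold degenerate third positions: 6.

6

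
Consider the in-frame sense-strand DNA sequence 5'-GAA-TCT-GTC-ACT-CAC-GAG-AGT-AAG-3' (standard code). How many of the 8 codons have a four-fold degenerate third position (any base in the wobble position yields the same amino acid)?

3

Codon 1 GAA (Glu): third position 2-fold.
Codon 2 TCT (Ser): third position 4-fold.
Codon 3 GTC (Val): third position 4-fold.
Codon 4 ACT (Thr): third position 4-fold.
Codon 5 CAC (His): third position 2-fold.
Codon 6 GAG (Glu): third position 2-fold.
Codon 7 AGT (Ser): third position 2-fold.
Codon 8 AAG (Lys): third position 2-fold.
Four-fold degenerate third positions: 3.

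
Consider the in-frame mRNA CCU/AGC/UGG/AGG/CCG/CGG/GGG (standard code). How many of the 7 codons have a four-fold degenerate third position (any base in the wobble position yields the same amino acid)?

Codon 1 CCU (Pro): third position 4-fold.
Codon 2 AGC (Ser): third position 2-fold.
Codon 3 UGG (Trp): third position 1-fold.
Codon 4 AGG (Arg): third position 2-fold.
Codon 5 CCG (Pro): third position 4-fold.
Codon 6 CGG (Arg): third position 4-fold.
Codon 7 GGG (Gly): third position 4-fold.
Four-fold degenerate third positions: 4.

4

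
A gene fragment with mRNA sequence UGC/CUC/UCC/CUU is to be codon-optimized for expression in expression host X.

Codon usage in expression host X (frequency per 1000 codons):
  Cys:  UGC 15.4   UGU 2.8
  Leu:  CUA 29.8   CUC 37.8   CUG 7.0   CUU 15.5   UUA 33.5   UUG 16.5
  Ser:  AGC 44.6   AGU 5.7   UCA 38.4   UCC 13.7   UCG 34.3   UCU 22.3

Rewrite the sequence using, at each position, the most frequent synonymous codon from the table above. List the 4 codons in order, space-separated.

Codon 1 (Cys): best is UGC at 15.4.
Codon 2 (Leu): best is CUC at 37.8.
Codon 3 (Ser): best is AGC at 44.6.
Codon 4 (Leu): best is CUC at 37.8.

UGC CUC AGC CUC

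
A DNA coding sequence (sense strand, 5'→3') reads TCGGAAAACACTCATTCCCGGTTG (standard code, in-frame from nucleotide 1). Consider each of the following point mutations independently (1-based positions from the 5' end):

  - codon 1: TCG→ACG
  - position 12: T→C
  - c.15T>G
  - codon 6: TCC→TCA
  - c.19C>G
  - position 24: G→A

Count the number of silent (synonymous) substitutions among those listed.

3

Codon 1: TCG (Ser) → ACG (Thr) — missense.
Codon 4: ACT (Thr) → ACC (Thr) — synonymous.
Codon 5: CAT (His) → CAG (Gln) — missense.
Codon 6: TCC (Ser) → TCA (Ser) — synonymous.
Codon 7: CGG (Arg) → GGG (Gly) — missense.
Codon 8: TTG (Leu) → TTA (Leu) — synonymous.
Synonymous: 3 of 6.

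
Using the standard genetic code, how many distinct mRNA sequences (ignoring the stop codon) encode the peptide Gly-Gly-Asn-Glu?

64

Gly: 4 codons.
Gly: 4 codons.
Asn: 2 codons.
Glu: 2 codons.
4 × 4 × 2 × 2 = 64.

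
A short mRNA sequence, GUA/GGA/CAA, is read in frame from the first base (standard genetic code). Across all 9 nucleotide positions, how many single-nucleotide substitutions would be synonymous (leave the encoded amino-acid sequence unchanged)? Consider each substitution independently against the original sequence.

Codon 1 (GUA, Val): 3 synonymous substitutions.
Codon 2 (GGA, Gly): 3 synonymous substitutions.
Codon 3 (CAA, Gln): 1 synonymous substitution.
Total: 3 + 3 + 1 = 7.

7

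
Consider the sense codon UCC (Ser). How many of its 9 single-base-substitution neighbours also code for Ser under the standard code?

3

Position 1: none → 0 synonymous.
Position 2: none → 0 synonymous.
Position 3: UCU, UCA, UCG → 3 synonymous.
Total: 0 + 0 + 3 = 3.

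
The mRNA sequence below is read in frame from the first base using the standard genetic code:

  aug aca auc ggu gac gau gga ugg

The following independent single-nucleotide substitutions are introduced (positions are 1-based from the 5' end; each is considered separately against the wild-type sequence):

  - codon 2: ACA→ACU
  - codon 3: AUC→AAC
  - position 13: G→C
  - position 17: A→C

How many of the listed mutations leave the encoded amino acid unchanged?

Codon 2: ACA (Thr) → ACU (Thr) — synonymous.
Codon 3: AUC (Ile) → AAC (Asn) — missense.
Codon 5: GAC (Asp) → CAC (His) — missense.
Codon 6: GAU (Asp) → GCU (Ala) — missense.
Synonymous: 1 of 4.

1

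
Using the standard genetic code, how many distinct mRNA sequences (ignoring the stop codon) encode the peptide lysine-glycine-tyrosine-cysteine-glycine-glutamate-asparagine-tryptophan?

512

Lys: 2 codons.
Gly: 4 codons.
Tyr: 2 codons.
Cys: 2 codons.
Gly: 4 codons.
Glu: 2 codons.
Asn: 2 codons.
Trp: 1 codon.
2 × 4 × 2 × 2 × 4 × 2 × 2 × 1 = 512.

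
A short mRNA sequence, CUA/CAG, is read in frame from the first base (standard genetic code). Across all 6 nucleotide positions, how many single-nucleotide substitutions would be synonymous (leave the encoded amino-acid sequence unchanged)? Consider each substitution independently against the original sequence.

Codon 1 (CUA, Leu): 4 synonymous substitutions.
Codon 2 (CAG, Gln): 1 synonymous substitution.
Total: 4 + 1 = 5.

5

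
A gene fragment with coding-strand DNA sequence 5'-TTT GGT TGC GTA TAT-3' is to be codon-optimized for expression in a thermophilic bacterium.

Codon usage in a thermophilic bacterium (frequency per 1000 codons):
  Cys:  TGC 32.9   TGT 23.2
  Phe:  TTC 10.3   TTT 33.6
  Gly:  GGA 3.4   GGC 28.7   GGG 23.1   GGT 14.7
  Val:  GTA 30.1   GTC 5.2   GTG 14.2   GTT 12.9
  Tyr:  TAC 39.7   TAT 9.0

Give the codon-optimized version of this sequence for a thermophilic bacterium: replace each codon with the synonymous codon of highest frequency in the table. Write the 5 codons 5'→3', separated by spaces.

Codon 1 (Phe): best is TTT at 33.6.
Codon 2 (Gly): best is GGC at 28.7.
Codon 3 (Cys): best is TGC at 32.9.
Codon 4 (Val): best is GTA at 30.1.
Codon 5 (Tyr): best is TAC at 39.7.

TTT GGC TGC GTA TAC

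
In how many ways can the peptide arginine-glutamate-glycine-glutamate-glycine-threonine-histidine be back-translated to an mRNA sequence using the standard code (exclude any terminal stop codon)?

3072

Arg: 6 codons.
Glu: 2 codons.
Gly: 4 codons.
Glu: 2 codons.
Gly: 4 codons.
Thr: 4 codons.
His: 2 codons.
6 × 2 × 4 × 2 × 4 × 4 × 2 = 3072.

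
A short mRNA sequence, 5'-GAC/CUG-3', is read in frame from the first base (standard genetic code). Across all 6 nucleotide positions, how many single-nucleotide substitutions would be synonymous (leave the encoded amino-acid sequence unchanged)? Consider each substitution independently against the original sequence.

5

Codon 1 (GAC, Asp): 1 synonymous substitution.
Codon 2 (CUG, Leu): 4 synonymous substitutions.
Total: 1 + 4 = 5.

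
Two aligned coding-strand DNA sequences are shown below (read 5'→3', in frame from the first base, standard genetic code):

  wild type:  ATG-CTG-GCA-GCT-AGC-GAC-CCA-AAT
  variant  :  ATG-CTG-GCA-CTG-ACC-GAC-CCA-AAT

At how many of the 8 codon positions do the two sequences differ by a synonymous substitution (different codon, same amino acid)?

Codon 1: ATG Met / ATG Met — identical.
Codon 2: CTG Leu / CTG Leu — identical.
Codon 3: GCA Ala / GCA Ala — identical.
Codon 4: GCT Ala / CTG Leu — nonsynonymous.
Codon 5: AGC Ser / ACC Thr — nonsynonymous.
Codon 6: GAC Asp / GAC Asp — identical.
Codon 7: CCA Pro / CCA Pro — identical.
Codon 8: AAT Asn / AAT Asn — identical.
Synonymous differences: 0.

0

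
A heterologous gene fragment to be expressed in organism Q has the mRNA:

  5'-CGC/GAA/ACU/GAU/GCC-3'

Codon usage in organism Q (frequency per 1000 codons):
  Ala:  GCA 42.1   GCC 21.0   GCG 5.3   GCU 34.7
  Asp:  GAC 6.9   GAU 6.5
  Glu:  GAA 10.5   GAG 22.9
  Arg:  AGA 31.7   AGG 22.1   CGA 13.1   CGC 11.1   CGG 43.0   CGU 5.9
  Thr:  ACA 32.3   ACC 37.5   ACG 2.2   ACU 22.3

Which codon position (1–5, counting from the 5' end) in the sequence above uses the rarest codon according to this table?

Codon 1 CGC (Arg): 11.1 per 1000.
Codon 2 GAA (Glu): 10.5 per 1000.
Codon 3 ACU (Thr): 22.3 per 1000.
Codon 4 GAU (Asp): 6.5 per 1000.
Codon 5 GCC (Ala): 21.0 per 1000.
Lowest frequency is 6.5 at codon 4.

4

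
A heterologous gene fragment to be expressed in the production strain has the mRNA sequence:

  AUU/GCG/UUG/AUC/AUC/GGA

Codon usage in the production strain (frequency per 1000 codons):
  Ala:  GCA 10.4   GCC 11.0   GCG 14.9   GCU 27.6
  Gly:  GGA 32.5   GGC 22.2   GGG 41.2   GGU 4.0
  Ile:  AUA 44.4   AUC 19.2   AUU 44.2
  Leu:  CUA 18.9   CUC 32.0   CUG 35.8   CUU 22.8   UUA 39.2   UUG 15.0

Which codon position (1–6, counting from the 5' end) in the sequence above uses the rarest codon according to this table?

2

Codon 1 AUU (Ile): 44.2 per 1000.
Codon 2 GCG (Ala): 14.9 per 1000.
Codon 3 UUG (Leu): 15.0 per 1000.
Codon 4 AUC (Ile): 19.2 per 1000.
Codon 5 AUC (Ile): 19.2 per 1000.
Codon 6 GGA (Gly): 32.5 per 1000.
Lowest frequency is 14.9 at codon 2.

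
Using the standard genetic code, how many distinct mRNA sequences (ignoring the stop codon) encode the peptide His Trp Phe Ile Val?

His: 2 codons.
Trp: 1 codon.
Phe: 2 codons.
Ile: 3 codons.
Val: 4 codons.
2 × 1 × 2 × 3 × 4 = 48.

48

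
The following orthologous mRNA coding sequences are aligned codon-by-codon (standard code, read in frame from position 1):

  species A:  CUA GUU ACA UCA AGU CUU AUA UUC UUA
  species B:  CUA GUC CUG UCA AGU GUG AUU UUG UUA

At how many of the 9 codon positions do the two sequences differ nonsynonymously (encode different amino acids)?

3

Codon 1: CUA Leu / CUA Leu — identical.
Codon 2: GUU Val / GUC Val — synonymous.
Codon 3: ACA Thr / CUG Leu — nonsynonymous.
Codon 4: UCA Ser / UCA Ser — identical.
Codon 5: AGU Ser / AGU Ser — identical.
Codon 6: CUU Leu / GUG Val — nonsynonymous.
Codon 7: AUA Ile / AUU Ile — synonymous.
Codon 8: UUC Phe / UUG Leu — nonsynonymous.
Codon 9: UUA Leu / UUA Leu — identical.
Nonsynonymous differences: 3.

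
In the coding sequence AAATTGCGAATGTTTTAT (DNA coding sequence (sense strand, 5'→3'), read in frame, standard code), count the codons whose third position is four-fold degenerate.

Codon 1 AAA (Lys): third position 2-fold.
Codon 2 TTG (Leu): third position 2-fold.
Codon 3 CGA (Arg): third position 4-fold.
Codon 4 ATG (Met): third position 1-fold.
Codon 5 TTT (Phe): third position 2-fold.
Codon 6 TAT (Tyr): third position 2-fold.
Four-fold degenerate third positions: 1.

1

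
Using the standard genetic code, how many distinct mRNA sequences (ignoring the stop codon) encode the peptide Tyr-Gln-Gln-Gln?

Tyr: 2 codons.
Gln: 2 codons.
Gln: 2 codons.
Gln: 2 codons.
2 × 2 × 2 × 2 = 16.

16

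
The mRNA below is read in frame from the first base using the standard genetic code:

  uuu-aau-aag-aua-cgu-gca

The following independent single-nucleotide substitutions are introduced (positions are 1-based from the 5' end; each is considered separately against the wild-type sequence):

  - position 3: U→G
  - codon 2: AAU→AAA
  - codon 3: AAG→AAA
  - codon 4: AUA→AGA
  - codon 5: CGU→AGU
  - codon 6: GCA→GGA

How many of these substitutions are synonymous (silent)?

Codon 1: UUU (Phe) → UUG (Leu) — missense.
Codon 2: AAU (Asn) → AAA (Lys) — missense.
Codon 3: AAG (Lys) → AAA (Lys) — synonymous.
Codon 4: AUA (Ile) → AGA (Arg) — missense.
Codon 5: CGU (Arg) → AGU (Ser) — missense.
Codon 6: GCA (Ala) → GGA (Gly) — missense.
Synonymous: 1 of 6.

1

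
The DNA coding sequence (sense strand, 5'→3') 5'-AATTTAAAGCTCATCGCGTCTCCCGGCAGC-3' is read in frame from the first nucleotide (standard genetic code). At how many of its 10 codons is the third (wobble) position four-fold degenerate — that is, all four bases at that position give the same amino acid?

5

Codon 1 AAT (Asn): third position 2-fold.
Codon 2 TTA (Leu): third position 2-fold.
Codon 3 AAG (Lys): third position 2-fold.
Codon 4 CTC (Leu): third position 4-fold.
Codon 5 ATC (Ile): third position 3-fold.
Codon 6 GCG (Ala): third position 4-fold.
Codon 7 TCT (Ser): third position 4-fold.
Codon 8 CCC (Pro): third position 4-fold.
Codon 9 GGC (Gly): third position 4-fold.
Codon 10 AGC (Ser): third position 2-fold.
Four-fold degenerate third positions: 5.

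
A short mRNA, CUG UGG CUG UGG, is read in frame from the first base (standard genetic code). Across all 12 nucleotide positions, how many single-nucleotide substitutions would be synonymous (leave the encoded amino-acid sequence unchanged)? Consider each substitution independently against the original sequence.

8

Codon 1 (CUG, Leu): 4 synonymous substitutions.
Codon 2 (UGG, Trp): 0 synonymous substitutions.
Codon 3 (CUG, Leu): 4 synonymous substitutions.
Codon 4 (UGG, Trp): 0 synonymous substitutions.
Total: 4 + 0 + 4 + 0 = 8.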